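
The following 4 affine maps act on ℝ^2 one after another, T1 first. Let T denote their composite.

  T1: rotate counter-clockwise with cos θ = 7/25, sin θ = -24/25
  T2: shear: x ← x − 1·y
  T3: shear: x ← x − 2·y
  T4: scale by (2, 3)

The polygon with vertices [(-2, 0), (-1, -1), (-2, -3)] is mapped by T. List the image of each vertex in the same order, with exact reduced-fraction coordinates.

T1 rotate counter-clockwise with cos θ = 7/25, sin θ = -24/25: (-2, 0) → (-14/25, 48/25); (-1, -1) → (-31/25, 17/25); (-2, -3) → (-86/25, 27/25)
T2 shear: x ← x − 1·y: (-14/25, 48/25) → (-62/25, 48/25); (-31/25, 17/25) → (-48/25, 17/25); (-86/25, 27/25) → (-113/25, 27/25)
T3 shear: x ← x − 2·y: (-62/25, 48/25) → (-158/25, 48/25); (-48/25, 17/25) → (-82/25, 17/25); (-113/25, 27/25) → (-167/25, 27/25)
T4 scale by (2, 3): (-158/25, 48/25) → (-316/25, 144/25); (-82/25, 17/25) → (-164/25, 51/25); (-167/25, 27/25) → (-334/25, 81/25)

image vertices: (-316/25, 144/25), (-164/25, 51/25), (-334/25, 81/25)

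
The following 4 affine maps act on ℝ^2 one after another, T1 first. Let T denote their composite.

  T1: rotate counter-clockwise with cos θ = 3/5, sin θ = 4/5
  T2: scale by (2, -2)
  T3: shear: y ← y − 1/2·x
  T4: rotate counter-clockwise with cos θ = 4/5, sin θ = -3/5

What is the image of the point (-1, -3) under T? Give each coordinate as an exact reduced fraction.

T(p) = (123/25, 14/25)

T1 rotate counter-clockwise with cos θ = 3/5, sin θ = 4/5: (-1, -3) → (9/5, -13/5)
T2 scale by (2, -2): (9/5, -13/5) → (18/5, 26/5)
T3 shear: y ← y − 1/2·x: (18/5, 26/5) → (18/5, 17/5)
T4 rotate counter-clockwise with cos θ = 4/5, sin θ = -3/5: (18/5, 17/5) → (123/25, 14/25)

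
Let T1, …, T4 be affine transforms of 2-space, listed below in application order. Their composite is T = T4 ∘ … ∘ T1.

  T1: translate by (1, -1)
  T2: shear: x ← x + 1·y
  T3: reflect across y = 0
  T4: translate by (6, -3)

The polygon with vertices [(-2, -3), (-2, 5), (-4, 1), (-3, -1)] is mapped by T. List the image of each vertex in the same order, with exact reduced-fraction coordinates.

T1 translate by (1, -1): (-2, -3) → (-1, -4); (-2, 5) → (-1, 4); (-4, 1) → (-3, 0); (-3, -1) → (-2, -2)
T2 shear: x ← x + 1·y: (-1, -4) → (-5, -4); (-1, 4) → (3, 4); (-3, 0) → (-3, 0); (-2, -2) → (-4, -2)
T3 reflect across y = 0: (-5, -4) → (-5, 4); (3, 4) → (3, -4); (-3, 0) → (-3, 0); (-4, -2) → (-4, 2)
T4 translate by (6, -3): (-5, 4) → (1, 1); (3, -4) → (9, -7); (-3, 0) → (3, -3); (-4, 2) → (2, -1)

image vertices: (1, 1), (9, -7), (3, -3), (2, -1)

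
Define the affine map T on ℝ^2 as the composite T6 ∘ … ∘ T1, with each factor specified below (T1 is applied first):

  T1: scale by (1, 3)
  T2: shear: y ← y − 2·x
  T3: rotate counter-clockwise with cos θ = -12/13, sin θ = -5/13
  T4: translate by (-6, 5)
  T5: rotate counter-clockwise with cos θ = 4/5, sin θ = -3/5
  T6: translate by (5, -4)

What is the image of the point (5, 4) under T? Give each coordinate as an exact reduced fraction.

T(p) = (-139/65, 188/65)

T1 scale by (1, 3): (5, 4) → (5, 12)
T2 shear: y ← y − 2·x: (5, 12) → (5, 2)
T3 rotate counter-clockwise with cos θ = -12/13, sin θ = -5/13: (5, 2) → (-50/13, -49/13)
T4 translate by (-6, 5): (-50/13, -49/13) → (-128/13, 16/13)
T5 rotate counter-clockwise with cos θ = 4/5, sin θ = -3/5: (-128/13, 16/13) → (-464/65, 448/65)
T6 translate by (5, -4): (-464/65, 448/65) → (-139/65, 188/65)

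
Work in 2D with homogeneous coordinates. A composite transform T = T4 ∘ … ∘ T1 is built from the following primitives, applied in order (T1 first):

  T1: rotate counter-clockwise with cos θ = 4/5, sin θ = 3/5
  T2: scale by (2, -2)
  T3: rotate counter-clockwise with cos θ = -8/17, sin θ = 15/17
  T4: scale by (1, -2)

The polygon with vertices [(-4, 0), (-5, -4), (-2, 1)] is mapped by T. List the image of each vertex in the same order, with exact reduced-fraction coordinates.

T1 rotate counter-clockwise with cos θ = 4/5, sin θ = 3/5: (-4, 0) → (-16/5, -12/5); (-5, -4) → (-8/5, -31/5); (-2, 1) → (-11/5, -2/5)
T2 scale by (2, -2): (-16/5, -12/5) → (-32/5, 24/5); (-8/5, -31/5) → (-16/5, 62/5); (-11/5, -2/5) → (-22/5, 4/5)
T3 rotate counter-clockwise with cos θ = -8/17, sin θ = 15/17: (-32/5, 24/5) → (-104/85, -672/85); (-16/5, 62/5) → (-802/85, -736/85); (-22/5, 4/5) → (116/85, -362/85)
T4 scale by (1, -2): (-104/85, -672/85) → (-104/85, 1344/85); (-802/85, -736/85) → (-802/85, 1472/85); (116/85, -362/85) → (116/85, 724/85)

image vertices: (-104/85, 1344/85), (-802/85, 1472/85), (116/85, 724/85)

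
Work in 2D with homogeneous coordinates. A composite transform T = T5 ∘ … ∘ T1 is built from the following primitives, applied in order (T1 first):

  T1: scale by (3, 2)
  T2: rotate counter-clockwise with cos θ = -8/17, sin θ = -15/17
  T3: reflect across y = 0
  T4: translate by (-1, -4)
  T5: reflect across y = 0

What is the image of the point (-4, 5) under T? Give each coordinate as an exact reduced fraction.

T1 scale by (3, 2): (-4, 5) → (-12, 10)
T2 rotate counter-clockwise with cos θ = -8/17, sin θ = -15/17: (-12, 10) → (246/17, 100/17)
T3 reflect across y = 0: (246/17, 100/17) → (246/17, -100/17)
T4 translate by (-1, -4): (246/17, -100/17) → (229/17, -168/17)
T5 reflect across y = 0: (229/17, -168/17) → (229/17, 168/17)

T(p) = (229/17, 168/17)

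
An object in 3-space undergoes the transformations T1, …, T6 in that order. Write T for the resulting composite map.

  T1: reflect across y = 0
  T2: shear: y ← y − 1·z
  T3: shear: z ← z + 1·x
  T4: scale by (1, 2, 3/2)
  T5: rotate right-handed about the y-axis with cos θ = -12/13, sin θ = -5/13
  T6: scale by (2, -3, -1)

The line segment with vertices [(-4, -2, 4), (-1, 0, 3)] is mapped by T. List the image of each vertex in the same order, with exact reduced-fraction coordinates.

image vertices: (96/13, 12, 20/13), (-6/13, 18, 41/13)

T1 reflect across y = 0: (-4, -2, 4) → (-4, 2, 4); (-1, 0, 3) → (-1, 0, 3)
T2 shear: y ← y − 1·z: (-4, 2, 4) → (-4, -2, 4); (-1, 0, 3) → (-1, -3, 3)
T3 shear: z ← z + 1·x: (-4, -2, 4) → (-4, -2, 0); (-1, -3, 3) → (-1, -3, 2)
T4 scale by (1, 2, 3/2): (-4, -2, 0) → (-4, -4, 0); (-1, -3, 2) → (-1, -6, 3)
T5 rotate right-handed about the y-axis with cos θ = -12/13, sin θ = -5/13: (-4, -4, 0) → (48/13, -4, -20/13); (-1, -6, 3) → (-3/13, -6, -41/13)
T6 scale by (2, -3, -1): (48/13, -4, -20/13) → (96/13, 12, 20/13); (-3/13, -6, -41/13) → (-6/13, 18, 41/13)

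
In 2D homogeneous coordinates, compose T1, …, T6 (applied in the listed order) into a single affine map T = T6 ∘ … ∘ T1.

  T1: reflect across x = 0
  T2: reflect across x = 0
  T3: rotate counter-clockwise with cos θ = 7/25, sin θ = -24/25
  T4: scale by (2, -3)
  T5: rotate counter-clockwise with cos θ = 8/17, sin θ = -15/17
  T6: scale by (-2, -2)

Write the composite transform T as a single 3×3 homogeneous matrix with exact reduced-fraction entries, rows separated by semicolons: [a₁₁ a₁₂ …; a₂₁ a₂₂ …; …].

T = [-2384/425 -138/425 0; -732/425 1776/425 0; 0 0 1]

T1 = [-1 0 0; 0 1 0; 0 0 1]
T2·T1 = [1 0 0; 0 1 0; 0 0 1]
T3·…·T1 = [7/25 24/25 0; -24/25 7/25 0; 0 0 1]
T4·…·T1 = [14/25 48/25 0; 72/25 -21/25 0; 0 0 1]
T5·…·T1 = [1192/425 69/425 0; 366/425 -888/425 0; 0 0 1]
T6·…·T1 = [-2384/425 -138/425 0; -732/425 1776/425 0; 0 0 1]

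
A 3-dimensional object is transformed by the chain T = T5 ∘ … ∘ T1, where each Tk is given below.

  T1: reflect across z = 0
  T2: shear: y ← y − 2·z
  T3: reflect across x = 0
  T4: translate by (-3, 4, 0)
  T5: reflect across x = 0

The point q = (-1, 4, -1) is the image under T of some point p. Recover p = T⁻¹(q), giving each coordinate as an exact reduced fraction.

p = (-4, -2, 1)

T1 = [1 0 0 0; 0 1 0 0; 0 0 -1 0; 0 0 0 1]
T2·T1 = [1 0 0 0; 0 1 2 0; 0 0 -1 0; 0 0 0 1]
T3·…·T1 = [-1 0 0 0; 0 1 2 0; 0 0 -1 0; 0 0 0 1]
T4·…·T1 = [-1 0 0 -3; 0 1 2 4; 0 0 -1 0; 0 0 0 1]
T5·…·T1 = [1 0 0 3; 0 1 2 4; 0 0 -1 0; 0 0 0 1]
det M = -1; M⁻¹ = [1 0 0 -3; 0 1 2 -4; 0 0 -1 0; 0 0 0 1]
M⁻¹ · (-1, 4, -1)ᵀ = (-4, -2, 1)ᵀ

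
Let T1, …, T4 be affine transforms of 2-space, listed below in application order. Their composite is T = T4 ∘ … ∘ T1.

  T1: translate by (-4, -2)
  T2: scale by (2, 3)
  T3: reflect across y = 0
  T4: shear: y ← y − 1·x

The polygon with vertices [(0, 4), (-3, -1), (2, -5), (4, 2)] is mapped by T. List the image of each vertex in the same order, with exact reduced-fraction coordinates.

T1 translate by (-4, -2): (0, 4) → (-4, 2); (-3, -1) → (-7, -3); (2, -5) → (-2, -7); (4, 2) → (0, 0)
T2 scale by (2, 3): (-4, 2) → (-8, 6); (-7, -3) → (-14, -9); (-2, -7) → (-4, -21); (0, 0) → (0, 0)
T3 reflect across y = 0: (-8, 6) → (-8, -6); (-14, -9) → (-14, 9); (-4, -21) → (-4, 21); (0, 0) → (0, 0)
T4 shear: y ← y − 1·x: (-8, -6) → (-8, 2); (-14, 9) → (-14, 23); (-4, 21) → (-4, 25); (0, 0) → (0, 0)

image vertices: (-8, 2), (-14, 23), (-4, 25), (0, 0)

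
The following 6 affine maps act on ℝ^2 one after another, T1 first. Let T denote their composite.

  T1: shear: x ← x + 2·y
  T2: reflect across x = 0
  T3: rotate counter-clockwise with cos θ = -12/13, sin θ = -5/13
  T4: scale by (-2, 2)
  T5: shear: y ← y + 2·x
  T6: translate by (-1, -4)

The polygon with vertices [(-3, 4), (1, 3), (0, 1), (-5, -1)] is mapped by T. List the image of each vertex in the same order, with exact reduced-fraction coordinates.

image vertices: (-173/13, -418/13), (-211/13, -450/13), (-71/13, -172/13), (165/13, 258/13)

T1 shear: x ← x + 2·y: (-3, 4) → (5, 4); (1, 3) → (7, 3); (0, 1) → (2, 1); (-5, -1) → (-7, -1)
T2 reflect across x = 0: (5, 4) → (-5, 4); (7, 3) → (-7, 3); (2, 1) → (-2, 1); (-7, -1) → (7, -1)
T3 rotate counter-clockwise with cos θ = -12/13, sin θ = -5/13: (-5, 4) → (80/13, -23/13); (-7, 3) → (99/13, -1/13); (-2, 1) → (29/13, -2/13); (7, -1) → (-89/13, -23/13)
T4 scale by (-2, 2): (80/13, -23/13) → (-160/13, -46/13); (99/13, -1/13) → (-198/13, -2/13); (29/13, -2/13) → (-58/13, -4/13); (-89/13, -23/13) → (178/13, -46/13)
T5 shear: y ← y + 2·x: (-160/13, -46/13) → (-160/13, -366/13); (-198/13, -2/13) → (-198/13, -398/13); (-58/13, -4/13) → (-58/13, -120/13); (178/13, -46/13) → (178/13, 310/13)
T6 translate by (-1, -4): (-160/13, -366/13) → (-173/13, -418/13); (-198/13, -398/13) → (-211/13, -450/13); (-58/13, -120/13) → (-71/13, -172/13); (178/13, 310/13) → (165/13, 258/13)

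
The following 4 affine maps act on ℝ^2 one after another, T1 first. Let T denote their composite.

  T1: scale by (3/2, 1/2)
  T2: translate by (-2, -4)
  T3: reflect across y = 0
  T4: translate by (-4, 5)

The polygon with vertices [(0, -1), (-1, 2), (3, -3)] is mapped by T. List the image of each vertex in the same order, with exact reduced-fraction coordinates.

T1 scale by (3/2, 1/2): (0, -1) → (0, -1/2); (-1, 2) → (-3/2, 1); (3, -3) → (9/2, -3/2)
T2 translate by (-2, -4): (0, -1/2) → (-2, -9/2); (-3/2, 1) → (-7/2, -3); (9/2, -3/2) → (5/2, -11/2)
T3 reflect across y = 0: (-2, -9/2) → (-2, 9/2); (-7/2, -3) → (-7/2, 3); (5/2, -11/2) → (5/2, 11/2)
T4 translate by (-4, 5): (-2, 9/2) → (-6, 19/2); (-7/2, 3) → (-15/2, 8); (5/2, 11/2) → (-3/2, 21/2)

image vertices: (-6, 19/2), (-15/2, 8), (-3/2, 21/2)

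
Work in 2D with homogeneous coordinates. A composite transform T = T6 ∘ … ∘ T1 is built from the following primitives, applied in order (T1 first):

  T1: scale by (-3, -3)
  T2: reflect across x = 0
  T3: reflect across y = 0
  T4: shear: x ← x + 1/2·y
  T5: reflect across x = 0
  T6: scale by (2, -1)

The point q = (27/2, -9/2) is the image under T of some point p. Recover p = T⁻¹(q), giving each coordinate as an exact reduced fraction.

p = (-3, 3/2)

T1 = [-3 0 0; 0 -3 0; 0 0 1]
T2·T1 = [3 0 0; 0 -3 0; 0 0 1]
T3·…·T1 = [3 0 0; 0 3 0; 0 0 1]
T4·…·T1 = [3 3/2 0; 0 3 0; 0 0 1]
T5·…·T1 = [-3 -3/2 0; 0 3 0; 0 0 1]
T6·…·T1 = [-6 -3 0; 0 -3 0; 0 0 1]
det M = 18; M⁻¹ = [-1/6 1/6 0; 0 -1/3 0; 0 0 1]
M⁻¹ · (27/2, -9/2)ᵀ = (-3, 3/2)ᵀ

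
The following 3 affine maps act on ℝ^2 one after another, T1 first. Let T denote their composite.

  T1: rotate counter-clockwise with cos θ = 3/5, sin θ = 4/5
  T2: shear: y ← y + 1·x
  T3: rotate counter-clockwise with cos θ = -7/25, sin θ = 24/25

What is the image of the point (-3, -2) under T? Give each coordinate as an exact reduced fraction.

T1 rotate counter-clockwise with cos θ = 3/5, sin θ = 4/5: (-3, -2) → (-1/5, -18/5)
T2 shear: y ← y + 1·x: (-1/5, -18/5) → (-1/5, -19/5)
T3 rotate counter-clockwise with cos θ = -7/25, sin θ = 24/25: (-1/5, -19/5) → (463/125, 109/125)

T(p) = (463/125, 109/125)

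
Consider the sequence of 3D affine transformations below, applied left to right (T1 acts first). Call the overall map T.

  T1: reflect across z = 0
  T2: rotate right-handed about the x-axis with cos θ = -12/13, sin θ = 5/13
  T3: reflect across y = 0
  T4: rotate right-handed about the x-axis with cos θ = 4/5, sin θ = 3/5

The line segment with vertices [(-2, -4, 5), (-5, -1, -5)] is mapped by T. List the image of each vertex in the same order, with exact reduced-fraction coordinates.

image vertices: (-2, -412/65, -59/65), (-5, 19/5, -17/5)

T1 reflect across z = 0: (-2, -4, 5) → (-2, -4, -5); (-5, -1, -5) → (-5, -1, 5)
T2 rotate right-handed about the x-axis with cos θ = -12/13, sin θ = 5/13: (-2, -4, -5) → (-2, 73/13, 40/13); (-5, -1, 5) → (-5, -1, -5)
T3 reflect across y = 0: (-2, 73/13, 40/13) → (-2, -73/13, 40/13); (-5, -1, -5) → (-5, 1, -5)
T4 rotate right-handed about the x-axis with cos θ = 4/5, sin θ = 3/5: (-2, -73/13, 40/13) → (-2, -412/65, -59/65); (-5, 1, -5) → (-5, 19/5, -17/5)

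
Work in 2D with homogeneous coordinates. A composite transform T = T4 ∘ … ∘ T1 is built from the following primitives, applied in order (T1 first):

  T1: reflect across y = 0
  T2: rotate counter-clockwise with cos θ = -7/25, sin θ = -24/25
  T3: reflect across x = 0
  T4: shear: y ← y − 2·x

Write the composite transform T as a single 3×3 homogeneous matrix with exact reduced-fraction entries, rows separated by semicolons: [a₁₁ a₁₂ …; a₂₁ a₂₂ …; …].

T1 = [1 0 0; 0 -1 0; 0 0 1]
T2·T1 = [-7/25 -24/25 0; -24/25 7/25 0; 0 0 1]
T3·…·T1 = [7/25 24/25 0; -24/25 7/25 0; 0 0 1]
T4·…·T1 = [7/25 24/25 0; -38/25 -41/25 0; 0 0 1]

T = [7/25 24/25 0; -38/25 -41/25 0; 0 0 1]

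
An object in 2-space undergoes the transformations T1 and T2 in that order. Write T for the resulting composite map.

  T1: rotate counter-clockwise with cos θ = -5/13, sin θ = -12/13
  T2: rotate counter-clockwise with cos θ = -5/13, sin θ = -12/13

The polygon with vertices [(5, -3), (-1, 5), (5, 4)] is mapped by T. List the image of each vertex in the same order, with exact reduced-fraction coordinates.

T1 rotate counter-clockwise with cos θ = -5/13, sin θ = -12/13: (5, -3) → (-61/13, -45/13); (-1, 5) → (5, -1); (5, 4) → (23/13, -80/13)
T2 rotate counter-clockwise with cos θ = -5/13, sin θ = -12/13: (-61/13, -45/13) → (-235/169, 957/169); (5, -1) → (-37/13, -55/13); (23/13, -80/13) → (-1075/169, 124/169)

image vertices: (-235/169, 957/169), (-37/13, -55/13), (-1075/169, 124/169)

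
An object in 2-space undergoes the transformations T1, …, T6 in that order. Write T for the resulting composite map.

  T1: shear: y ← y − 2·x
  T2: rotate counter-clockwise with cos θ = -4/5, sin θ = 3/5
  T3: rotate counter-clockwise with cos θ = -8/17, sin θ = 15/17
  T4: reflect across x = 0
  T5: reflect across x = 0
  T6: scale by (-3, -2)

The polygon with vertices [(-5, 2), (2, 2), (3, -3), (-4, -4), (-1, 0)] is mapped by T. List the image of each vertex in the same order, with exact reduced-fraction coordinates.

image vertices: (-3219/85, -528/85), (582/85, 284/85), (477/17, 54/17), (-1164/85, -568/85), (-543/85, -116/85)

T1 shear: y ← y − 2·x: (-5, 2) → (-5, 12); (2, 2) → (2, -2); (3, -3) → (3, -9); (-4, -4) → (-4, 4); (-1, 0) → (-1, 2)
T2 rotate counter-clockwise with cos θ = -4/5, sin θ = 3/5: (-5, 12) → (-16/5, -63/5); (2, -2) → (-2/5, 14/5); (3, -9) → (3, 9); (-4, 4) → (4/5, -28/5); (-1, 2) → (-2/5, -11/5)
T3 rotate counter-clockwise with cos θ = -8/17, sin θ = 15/17: (-16/5, -63/5) → (1073/85, 264/85); (-2/5, 14/5) → (-194/85, -142/85); (3, 9) → (-159/17, -27/17); (4/5, -28/5) → (388/85, 284/85); (-2/5, -11/5) → (181/85, 58/85)
T4 reflect across x = 0: (1073/85, 264/85) → (-1073/85, 264/85); (-194/85, -142/85) → (194/85, -142/85); (-159/17, -27/17) → (159/17, -27/17); (388/85, 284/85) → (-388/85, 284/85); (181/85, 58/85) → (-181/85, 58/85)
T5 reflect across x = 0: (-1073/85, 264/85) → (1073/85, 264/85); (194/85, -142/85) → (-194/85, -142/85); (159/17, -27/17) → (-159/17, -27/17); (-388/85, 284/85) → (388/85, 284/85); (-181/85, 58/85) → (181/85, 58/85)
T6 scale by (-3, -2): (1073/85, 264/85) → (-3219/85, -528/85); (-194/85, -142/85) → (582/85, 284/85); (-159/17, -27/17) → (477/17, 54/17); (388/85, 284/85) → (-1164/85, -568/85); (181/85, 58/85) → (-543/85, -116/85)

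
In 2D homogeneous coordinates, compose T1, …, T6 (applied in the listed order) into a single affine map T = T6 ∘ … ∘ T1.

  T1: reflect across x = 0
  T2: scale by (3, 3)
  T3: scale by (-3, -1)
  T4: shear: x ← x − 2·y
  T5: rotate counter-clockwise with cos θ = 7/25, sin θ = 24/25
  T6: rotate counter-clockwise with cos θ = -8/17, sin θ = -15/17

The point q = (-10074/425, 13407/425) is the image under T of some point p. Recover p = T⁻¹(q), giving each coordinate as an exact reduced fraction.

T1 = [-1 0 0; 0 1 0; 0 0 1]
T2·T1 = [-3 0 0; 0 3 0; 0 0 1]
T3·…·T1 = [9 0 0; 0 -3 0; 0 0 1]
T4·…·T1 = [9 6 0; 0 -3 0; 0 0 1]
T5·…·T1 = [63/25 114/25 0; 216/25 123/25 0; 0 0 1]
T6·…·T1 = [2736/425 933/425 0; -2673/425 -2694/425 0; 0 0 1]
det M = -27; M⁻¹ = [898/3825 311/3825 0; -99/425 -304/1275 0; 0 0 1]
M⁻¹ · (-10074/425, 13407/425)ᵀ = (-3, -2)ᵀ

p = (-3, -2)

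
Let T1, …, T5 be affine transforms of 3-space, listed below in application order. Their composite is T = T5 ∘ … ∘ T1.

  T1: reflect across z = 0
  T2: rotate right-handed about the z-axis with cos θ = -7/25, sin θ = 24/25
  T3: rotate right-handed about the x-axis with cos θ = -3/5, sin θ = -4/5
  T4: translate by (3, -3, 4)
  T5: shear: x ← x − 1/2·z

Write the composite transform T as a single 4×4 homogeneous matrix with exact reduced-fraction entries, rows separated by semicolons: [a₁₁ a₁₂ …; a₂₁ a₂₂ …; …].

T1 = [1 0 0 0; 0 1 0 0; 0 0 -1 0; 0 0 0 1]
T2·T1 = [-7/25 -24/25 0 0; 24/25 -7/25 0 0; 0 0 -1 0; 0 0 0 1]
T3·…·T1 = [-7/25 -24/25 0 0; -72/125 21/125 -4/5 0; -96/125 28/125 3/5 0; 0 0 0 1]
T4·…·T1 = [-7/25 -24/25 0 3; -72/125 21/125 -4/5 -3; -96/125 28/125 3/5 4; 0 0 0 1]
T5·…·T1 = [13/125 -134/125 -3/10 1; -72/125 21/125 -4/5 -3; -96/125 28/125 3/5 4; 0 0 0 1]

T = [13/125 -134/125 -3/10 1; -72/125 21/125 -4/5 -3; -96/125 28/125 3/5 4; 0 0 0 1]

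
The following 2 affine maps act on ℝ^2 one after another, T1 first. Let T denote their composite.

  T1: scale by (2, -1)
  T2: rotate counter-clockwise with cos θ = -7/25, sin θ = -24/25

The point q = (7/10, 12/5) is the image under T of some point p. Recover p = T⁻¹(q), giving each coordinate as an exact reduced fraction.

p = (-5/4, 0)

T1 = [2 0 0; 0 -1 0; 0 0 1]
T2·T1 = [-14/25 -24/25 0; -48/25 7/25 0; 0 0 1]
det M = -2; M⁻¹ = [-7/50 -12/25 0; -24/25 7/25 0; 0 0 1]
M⁻¹ · (7/10, 12/5)ᵀ = (-5/4, 0)ᵀ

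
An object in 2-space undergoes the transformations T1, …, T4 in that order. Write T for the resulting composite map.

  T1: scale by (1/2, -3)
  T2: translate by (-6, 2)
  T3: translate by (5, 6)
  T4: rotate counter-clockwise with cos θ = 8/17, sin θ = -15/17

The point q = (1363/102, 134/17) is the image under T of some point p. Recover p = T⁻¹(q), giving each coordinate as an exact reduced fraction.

p = (2/3, -5/2)

T1 = [1/2 0 0; 0 -3 0; 0 0 1]
T2·T1 = [1/2 0 -6; 0 -3 2; 0 0 1]
T3·…·T1 = [1/2 0 -1; 0 -3 8; 0 0 1]
T4·…·T1 = [4/17 -45/17 112/17; -15/34 -24/17 79/17; 0 0 1]
det M = -3/2; M⁻¹ = [16/17 -30/17 2; -5/17 -8/51 8/3; 0 0 1]
M⁻¹ · (1363/102, 134/17)ᵀ = (2/3, -5/2)ᵀ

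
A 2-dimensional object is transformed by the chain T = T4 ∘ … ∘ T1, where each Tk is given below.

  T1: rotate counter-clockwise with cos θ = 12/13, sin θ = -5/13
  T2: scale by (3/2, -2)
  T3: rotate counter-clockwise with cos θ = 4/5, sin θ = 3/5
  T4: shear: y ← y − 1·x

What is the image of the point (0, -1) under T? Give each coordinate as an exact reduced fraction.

T(p) = (-102/65, 27/10)

T1 rotate counter-clockwise with cos θ = 12/13, sin θ = -5/13: (0, -1) → (-5/13, -12/13)
T2 scale by (3/2, -2): (-5/13, -12/13) → (-15/26, 24/13)
T3 rotate counter-clockwise with cos θ = 4/5, sin θ = 3/5: (-15/26, 24/13) → (-102/65, 147/130)
T4 shear: y ← y − 1·x: (-102/65, 147/130) → (-102/65, 27/10)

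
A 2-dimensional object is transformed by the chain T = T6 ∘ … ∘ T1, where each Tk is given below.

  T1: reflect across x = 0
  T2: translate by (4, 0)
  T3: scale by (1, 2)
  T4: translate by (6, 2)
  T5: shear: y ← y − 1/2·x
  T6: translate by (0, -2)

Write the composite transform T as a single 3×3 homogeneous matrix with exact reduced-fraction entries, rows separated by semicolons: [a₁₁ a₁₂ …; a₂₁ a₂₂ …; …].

T1 = [-1 0 0; 0 1 0; 0 0 1]
T2·T1 = [-1 0 4; 0 1 0; 0 0 1]
T3·…·T1 = [-1 0 4; 0 2 0; 0 0 1]
T4·…·T1 = [-1 0 10; 0 2 2; 0 0 1]
T5·…·T1 = [-1 0 10; 1/2 2 -3; 0 0 1]
T6·…·T1 = [-1 0 10; 1/2 2 -5; 0 0 1]

T = [-1 0 10; 1/2 2 -5; 0 0 1]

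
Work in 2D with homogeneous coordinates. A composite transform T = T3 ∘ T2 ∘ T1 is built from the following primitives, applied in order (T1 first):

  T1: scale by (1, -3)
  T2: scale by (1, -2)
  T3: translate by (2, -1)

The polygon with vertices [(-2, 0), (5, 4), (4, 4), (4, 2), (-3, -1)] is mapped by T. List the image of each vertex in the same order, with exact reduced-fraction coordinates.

image vertices: (0, -1), (7, 23), (6, 23), (6, 11), (-1, -7)

T1 scale by (1, -3): (-2, 0) → (-2, 0); (5, 4) → (5, -12); (4, 4) → (4, -12); (4, 2) → (4, -6); (-3, -1) → (-3, 3)
T2 scale by (1, -2): (-2, 0) → (-2, 0); (5, -12) → (5, 24); (4, -12) → (4, 24); (4, -6) → (4, 12); (-3, 3) → (-3, -6)
T3 translate by (2, -1): (-2, 0) → (0, -1); (5, 24) → (7, 23); (4, 24) → (6, 23); (4, 12) → (6, 11); (-3, -6) → (-1, -7)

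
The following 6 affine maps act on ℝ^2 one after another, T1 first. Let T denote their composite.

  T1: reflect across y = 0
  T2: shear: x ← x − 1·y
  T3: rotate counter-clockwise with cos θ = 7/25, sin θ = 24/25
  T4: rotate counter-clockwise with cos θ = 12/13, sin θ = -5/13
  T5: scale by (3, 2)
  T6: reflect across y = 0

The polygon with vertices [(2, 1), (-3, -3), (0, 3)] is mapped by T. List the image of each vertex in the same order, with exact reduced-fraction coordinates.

image vertices: (519/65, -222/65), (-5949/325, 1812/325), (4113/325, -294/325)

T1 reflect across y = 0: (2, 1) → (2, -1); (-3, -3) → (-3, 3); (0, 3) → (0, -3)
T2 shear: x ← x − 1·y: (2, -1) → (3, -1); (-3, 3) → (-6, 3); (0, -3) → (3, -3)
T3 rotate counter-clockwise with cos θ = 7/25, sin θ = 24/25: (3, -1) → (9/5, 13/5); (-6, 3) → (-114/25, -123/25); (3, -3) → (93/25, 51/25)
T4 rotate counter-clockwise with cos θ = 12/13, sin θ = -5/13: (9/5, 13/5) → (173/65, 111/65); (-114/25, -123/25) → (-1983/325, -906/325); (93/25, 51/25) → (1371/325, 147/325)
T5 scale by (3, 2): (173/65, 111/65) → (519/65, 222/65); (-1983/325, -906/325) → (-5949/325, -1812/325); (1371/325, 147/325) → (4113/325, 294/325)
T6 reflect across y = 0: (519/65, 222/65) → (519/65, -222/65); (-5949/325, -1812/325) → (-5949/325, 1812/325); (4113/325, 294/325) → (4113/325, -294/325)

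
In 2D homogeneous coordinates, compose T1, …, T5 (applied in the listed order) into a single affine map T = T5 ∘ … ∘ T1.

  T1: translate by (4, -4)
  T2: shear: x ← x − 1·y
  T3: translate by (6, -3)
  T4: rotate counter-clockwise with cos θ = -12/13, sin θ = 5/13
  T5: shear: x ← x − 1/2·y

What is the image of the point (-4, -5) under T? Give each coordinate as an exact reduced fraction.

T(p) = (-459/26, 219/13)

T1 translate by (4, -4): (-4, -5) → (0, -9)
T2 shear: x ← x − 1·y: (0, -9) → (9, -9)
T3 translate by (6, -3): (9, -9) → (15, -12)
T4 rotate counter-clockwise with cos θ = -12/13, sin θ = 5/13: (15, -12) → (-120/13, 219/13)
T5 shear: x ← x − 1/2·y: (-120/13, 219/13) → (-459/26, 219/13)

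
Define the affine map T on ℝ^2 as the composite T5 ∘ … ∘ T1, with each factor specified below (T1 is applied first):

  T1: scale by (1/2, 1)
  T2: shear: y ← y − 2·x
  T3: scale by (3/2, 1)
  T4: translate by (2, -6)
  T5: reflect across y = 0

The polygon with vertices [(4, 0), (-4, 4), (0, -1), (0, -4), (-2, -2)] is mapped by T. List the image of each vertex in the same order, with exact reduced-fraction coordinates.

image vertices: (5, 10), (-1, -2), (2, 7), (2, 10), (1/2, 6)

T1 scale by (1/2, 1): (4, 0) → (2, 0); (-4, 4) → (-2, 4); (0, -1) → (0, -1); (0, -4) → (0, -4); (-2, -2) → (-1, -2)
T2 shear: y ← y − 2·x: (2, 0) → (2, -4); (-2, 4) → (-2, 8); (0, -1) → (0, -1); (0, -4) → (0, -4); (-1, -2) → (-1, 0)
T3 scale by (3/2, 1): (2, -4) → (3, -4); (-2, 8) → (-3, 8); (0, -1) → (0, -1); (0, -4) → (0, -4); (-1, 0) → (-3/2, 0)
T4 translate by (2, -6): (3, -4) → (5, -10); (-3, 8) → (-1, 2); (0, -1) → (2, -7); (0, -4) → (2, -10); (-3/2, 0) → (1/2, -6)
T5 reflect across y = 0: (5, -10) → (5, 10); (-1, 2) → (-1, -2); (2, -7) → (2, 7); (2, -10) → (2, 10); (1/2, -6) → (1/2, 6)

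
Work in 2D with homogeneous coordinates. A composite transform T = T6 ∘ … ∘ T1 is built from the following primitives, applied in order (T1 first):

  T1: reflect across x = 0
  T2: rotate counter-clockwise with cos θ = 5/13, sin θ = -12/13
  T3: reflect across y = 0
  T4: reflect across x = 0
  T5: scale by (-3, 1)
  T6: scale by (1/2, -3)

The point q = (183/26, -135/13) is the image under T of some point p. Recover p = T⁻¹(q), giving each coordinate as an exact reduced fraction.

p = (-5, 3)

T1 = [-1 0 0; 0 1 0; 0 0 1]
T2·T1 = [-5/13 12/13 0; 12/13 5/13 0; 0 0 1]
T3·…·T1 = [-5/13 12/13 0; -12/13 -5/13 0; 0 0 1]
T4·…·T1 = [5/13 -12/13 0; -12/13 -5/13 0; 0 0 1]
T5·…·T1 = [-15/13 36/13 0; -12/13 -5/13 0; 0 0 1]
T6·…·T1 = [-15/26 18/13 0; 36/13 15/13 0; 0 0 1]
det M = -9/2; M⁻¹ = [-10/39 4/13 0; 8/13 5/39 0; 0 0 1]
M⁻¹ · (183/26, -135/13)ᵀ = (-5, 3)ᵀ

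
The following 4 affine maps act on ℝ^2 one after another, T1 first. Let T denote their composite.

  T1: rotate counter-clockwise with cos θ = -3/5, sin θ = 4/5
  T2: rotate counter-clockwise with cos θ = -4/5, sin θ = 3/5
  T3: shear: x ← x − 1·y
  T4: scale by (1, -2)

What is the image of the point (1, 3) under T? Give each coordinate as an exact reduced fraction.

T(p) = (4, 2)

T1 rotate counter-clockwise with cos θ = -3/5, sin θ = 4/5: (1, 3) → (-3, -1)
T2 rotate counter-clockwise with cos θ = -4/5, sin θ = 3/5: (-3, -1) → (3, -1)
T3 shear: x ← x − 1·y: (3, -1) → (4, -1)
T4 scale by (1, -2): (4, -1) → (4, 2)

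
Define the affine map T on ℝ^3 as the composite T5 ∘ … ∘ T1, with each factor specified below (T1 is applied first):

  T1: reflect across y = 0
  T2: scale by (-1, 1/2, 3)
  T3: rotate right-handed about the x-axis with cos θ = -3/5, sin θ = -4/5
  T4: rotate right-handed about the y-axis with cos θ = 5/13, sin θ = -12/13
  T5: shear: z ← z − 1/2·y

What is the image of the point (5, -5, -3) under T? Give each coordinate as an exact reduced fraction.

T(p) = (-329/65, -87/10, 271/260)

T1 reflect across y = 0: (5, -5, -3) → (5, 5, -3)
T2 scale by (-1, 1/2, 3): (5, 5, -3) → (-5, 5/2, -9)
T3 rotate right-handed about the x-axis with cos θ = -3/5, sin θ = -4/5: (-5, 5/2, -9) → (-5, -87/10, 17/5)
T4 rotate right-handed about the y-axis with cos θ = 5/13, sin θ = -12/13: (-5, -87/10, 17/5) → (-329/65, -87/10, -43/13)
T5 shear: z ← z − 1/2·y: (-329/65, -87/10, -43/13) → (-329/65, -87/10, 271/260)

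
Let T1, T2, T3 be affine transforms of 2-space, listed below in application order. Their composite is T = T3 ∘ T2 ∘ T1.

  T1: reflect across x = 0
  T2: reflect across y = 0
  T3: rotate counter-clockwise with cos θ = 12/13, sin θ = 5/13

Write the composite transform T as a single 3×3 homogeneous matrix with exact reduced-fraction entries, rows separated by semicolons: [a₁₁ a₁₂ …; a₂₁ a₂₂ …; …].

T = [-12/13 5/13 0; -5/13 -12/13 0; 0 0 1]

T1 = [-1 0 0; 0 1 0; 0 0 1]
T2·T1 = [-1 0 0; 0 -1 0; 0 0 1]
T3·…·T1 = [-12/13 5/13 0; -5/13 -12/13 0; 0 0 1]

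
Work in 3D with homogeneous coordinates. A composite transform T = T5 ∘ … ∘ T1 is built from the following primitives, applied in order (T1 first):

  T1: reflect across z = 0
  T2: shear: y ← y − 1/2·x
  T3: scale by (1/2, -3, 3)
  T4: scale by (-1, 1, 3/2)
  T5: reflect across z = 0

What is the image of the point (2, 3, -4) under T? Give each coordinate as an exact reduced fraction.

T(p) = (-1, -6, -18)

T1 reflect across z = 0: (2, 3, -4) → (2, 3, 4)
T2 shear: y ← y − 1/2·x: (2, 3, 4) → (2, 2, 4)
T3 scale by (1/2, -3, 3): (2, 2, 4) → (1, -6, 12)
T4 scale by (-1, 1, 3/2): (1, -6, 12) → (-1, -6, 18)
T5 reflect across z = 0: (-1, -6, 18) → (-1, -6, -18)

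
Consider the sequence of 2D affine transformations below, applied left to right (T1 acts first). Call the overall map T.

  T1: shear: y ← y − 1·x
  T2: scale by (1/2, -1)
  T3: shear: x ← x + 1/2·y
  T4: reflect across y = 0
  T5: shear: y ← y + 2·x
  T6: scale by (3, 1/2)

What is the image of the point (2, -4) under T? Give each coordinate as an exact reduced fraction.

T1 shear: y ← y − 1·x: (2, -4) → (2, -6)
T2 scale by (1/2, -1): (2, -6) → (1, 6)
T3 shear: x ← x + 1/2·y: (1, 6) → (4, 6)
T4 reflect across y = 0: (4, 6) → (4, -6)
T5 shear: y ← y + 2·x: (4, -6) → (4, 2)
T6 scale by (3, 1/2): (4, 2) → (12, 1)

T(p) = (12, 1)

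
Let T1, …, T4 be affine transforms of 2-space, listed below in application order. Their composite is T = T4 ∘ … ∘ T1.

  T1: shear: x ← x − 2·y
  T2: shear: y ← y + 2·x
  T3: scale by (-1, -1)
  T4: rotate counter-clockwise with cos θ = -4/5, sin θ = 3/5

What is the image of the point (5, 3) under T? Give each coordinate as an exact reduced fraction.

T1 shear: x ← x − 2·y: (5, 3) → (-1, 3)
T2 shear: y ← y + 2·x: (-1, 3) → (-1, 1)
T3 scale by (-1, -1): (-1, 1) → (1, -1)
T4 rotate counter-clockwise with cos θ = -4/5, sin θ = 3/5: (1, -1) → (-1/5, 7/5)

T(p) = (-1/5, 7/5)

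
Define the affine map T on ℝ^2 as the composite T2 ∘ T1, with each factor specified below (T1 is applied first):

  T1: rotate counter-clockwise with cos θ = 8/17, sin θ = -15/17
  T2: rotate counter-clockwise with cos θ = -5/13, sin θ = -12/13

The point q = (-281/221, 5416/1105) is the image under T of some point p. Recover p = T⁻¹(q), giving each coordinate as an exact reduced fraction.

p = (4/5, -5)

T1 = [8/17 15/17 0; -15/17 8/17 0; 0 0 1]
T2·T1 = [-220/221 21/221 0; -21/221 -220/221 0; 0 0 1]
det M = 1; M⁻¹ = [-220/221 -21/221 0; 21/221 -220/221 0; 0 0 1]
M⁻¹ · (-281/221, 5416/1105)ᵀ = (4/5, -5)ᵀ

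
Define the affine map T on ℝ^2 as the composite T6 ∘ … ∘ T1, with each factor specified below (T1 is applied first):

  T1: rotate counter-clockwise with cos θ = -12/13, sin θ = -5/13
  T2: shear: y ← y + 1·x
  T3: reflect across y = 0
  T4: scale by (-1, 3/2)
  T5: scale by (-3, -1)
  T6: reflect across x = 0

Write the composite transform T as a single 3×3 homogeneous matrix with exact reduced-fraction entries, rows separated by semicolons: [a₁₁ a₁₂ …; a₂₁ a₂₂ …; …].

T = [36/13 -15/13 0; -51/26 -21/26 0; 0 0 1]

T1 = [-12/13 5/13 0; -5/13 -12/13 0; 0 0 1]
T2·T1 = [-12/13 5/13 0; -17/13 -7/13 0; 0 0 1]
T3·…·T1 = [-12/13 5/13 0; 17/13 7/13 0; 0 0 1]
T4·…·T1 = [12/13 -5/13 0; 51/26 21/26 0; 0 0 1]
T5·…·T1 = [-36/13 15/13 0; -51/26 -21/26 0; 0 0 1]
T6·…·T1 = [36/13 -15/13 0; -51/26 -21/26 0; 0 0 1]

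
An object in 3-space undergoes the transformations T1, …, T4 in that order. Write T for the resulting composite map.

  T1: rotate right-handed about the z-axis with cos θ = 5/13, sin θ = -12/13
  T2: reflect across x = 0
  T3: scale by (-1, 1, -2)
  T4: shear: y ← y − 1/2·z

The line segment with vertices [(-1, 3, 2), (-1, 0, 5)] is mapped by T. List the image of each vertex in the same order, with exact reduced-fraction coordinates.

T1 rotate right-handed about the z-axis with cos θ = 5/13, sin θ = -12/13: (-1, 3, 2) → (31/13, 27/13, 2); (-1, 0, 5) → (-5/13, 12/13, 5)
T2 reflect across x = 0: (31/13, 27/13, 2) → (-31/13, 27/13, 2); (-5/13, 12/13, 5) → (5/13, 12/13, 5)
T3 scale by (-1, 1, -2): (-31/13, 27/13, 2) → (31/13, 27/13, -4); (5/13, 12/13, 5) → (-5/13, 12/13, -10)
T4 shear: y ← y − 1/2·z: (31/13, 27/13, -4) → (31/13, 53/13, -4); (-5/13, 12/13, -10) → (-5/13, 77/13, -10)

image vertices: (31/13, 53/13, -4), (-5/13, 77/13, -10)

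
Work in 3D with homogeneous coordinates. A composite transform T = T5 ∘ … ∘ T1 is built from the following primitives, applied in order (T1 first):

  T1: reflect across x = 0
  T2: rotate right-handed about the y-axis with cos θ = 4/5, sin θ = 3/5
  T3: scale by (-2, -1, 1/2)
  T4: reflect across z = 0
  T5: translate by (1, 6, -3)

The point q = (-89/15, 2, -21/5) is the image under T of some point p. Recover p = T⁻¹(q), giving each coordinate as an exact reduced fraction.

p = (-4/3, 4, 4)

T1 = [-1 0 0 0; 0 1 0 0; 0 0 1 0; 0 0 0 1]
T2·T1 = [-4/5 0 3/5 0; 0 1 0 0; 3/5 0 4/5 0; 0 0 0 1]
T3·…·T1 = [8/5 0 -6/5 0; 0 -1 0 0; 3/10 0 2/5 0; 0 0 0 1]
T4·…·T1 = [8/5 0 -6/5 0; 0 -1 0 0; -3/10 0 -2/5 0; 0 0 0 1]
T5·…·T1 = [8/5 0 -6/5 1; 0 -1 0 6; -3/10 0 -2/5 -3; 0 0 0 1]
det M = 1; M⁻¹ = [2/5 0 -6/5 -4; 0 -1 0 6; -3/10 0 -8/5 -9/2; 0 0 0 1]
M⁻¹ · (-89/15, 2, -21/5)ᵀ = (-4/3, 4, 4)ᵀ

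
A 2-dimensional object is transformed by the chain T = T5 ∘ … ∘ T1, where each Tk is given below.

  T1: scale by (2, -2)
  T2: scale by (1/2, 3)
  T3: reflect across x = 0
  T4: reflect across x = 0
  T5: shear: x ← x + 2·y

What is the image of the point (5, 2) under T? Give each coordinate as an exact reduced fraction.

T(p) = (-19, -12)

T1 scale by (2, -2): (5, 2) → (10, -4)
T2 scale by (1/2, 3): (10, -4) → (5, -12)
T3 reflect across x = 0: (5, -12) → (-5, -12)
T4 reflect across x = 0: (-5, -12) → (5, -12)
T5 shear: x ← x + 2·y: (5, -12) → (-19, -12)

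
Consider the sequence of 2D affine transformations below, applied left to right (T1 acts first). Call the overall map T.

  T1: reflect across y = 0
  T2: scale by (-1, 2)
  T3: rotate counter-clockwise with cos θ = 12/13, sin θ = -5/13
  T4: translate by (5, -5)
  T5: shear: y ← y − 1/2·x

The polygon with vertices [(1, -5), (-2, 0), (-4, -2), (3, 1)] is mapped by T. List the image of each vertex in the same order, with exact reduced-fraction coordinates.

image vertices: (103/13, 17/26), (89/13, -239/26), (133/13, -207/26), (19/13, -167/26)

T1 reflect across y = 0: (1, -5) → (1, 5); (-2, 0) → (-2, 0); (-4, -2) → (-4, 2); (3, 1) → (3, -1)
T2 scale by (-1, 2): (1, 5) → (-1, 10); (-2, 0) → (2, 0); (-4, 2) → (4, 4); (3, -1) → (-3, -2)
T3 rotate counter-clockwise with cos θ = 12/13, sin θ = -5/13: (-1, 10) → (38/13, 125/13); (2, 0) → (24/13, -10/13); (4, 4) → (68/13, 28/13); (-3, -2) → (-46/13, -9/13)
T4 translate by (5, -5): (38/13, 125/13) → (103/13, 60/13); (24/13, -10/13) → (89/13, -75/13); (68/13, 28/13) → (133/13, -37/13); (-46/13, -9/13) → (19/13, -74/13)
T5 shear: y ← y − 1/2·x: (103/13, 60/13) → (103/13, 17/26); (89/13, -75/13) → (89/13, -239/26); (133/13, -37/13) → (133/13, -207/26); (19/13, -74/13) → (19/13, -167/26)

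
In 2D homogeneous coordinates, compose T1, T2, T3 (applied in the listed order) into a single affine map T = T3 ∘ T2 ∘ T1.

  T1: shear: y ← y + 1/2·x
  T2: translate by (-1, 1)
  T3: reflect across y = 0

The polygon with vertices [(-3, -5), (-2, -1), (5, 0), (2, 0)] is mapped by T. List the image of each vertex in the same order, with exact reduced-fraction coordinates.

T1 shear: y ← y + 1/2·x: (-3, -5) → (-3, -13/2); (-2, -1) → (-2, -2); (5, 0) → (5, 5/2); (2, 0) → (2, 1)
T2 translate by (-1, 1): (-3, -13/2) → (-4, -11/2); (-2, -2) → (-3, -1); (5, 5/2) → (4, 7/2); (2, 1) → (1, 2)
T3 reflect across y = 0: (-4, -11/2) → (-4, 11/2); (-3, -1) → (-3, 1); (4, 7/2) → (4, -7/2); (1, 2) → (1, -2)

image vertices: (-4, 11/2), (-3, 1), (4, -7/2), (1, -2)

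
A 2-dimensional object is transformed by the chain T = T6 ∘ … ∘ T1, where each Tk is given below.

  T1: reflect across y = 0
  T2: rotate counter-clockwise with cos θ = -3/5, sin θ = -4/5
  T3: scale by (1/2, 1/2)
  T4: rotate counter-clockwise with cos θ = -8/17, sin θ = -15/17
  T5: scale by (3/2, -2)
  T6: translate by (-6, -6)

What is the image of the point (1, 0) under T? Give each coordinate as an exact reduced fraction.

T1 reflect across y = 0: (1, 0) → (1, 0)
T2 rotate counter-clockwise with cos θ = -3/5, sin θ = -4/5: (1, 0) → (-3/5, -4/5)
T3 scale by (1/2, 1/2): (-3/5, -4/5) → (-3/10, -2/5)
T4 rotate counter-clockwise with cos θ = -8/17, sin θ = -15/17: (-3/10, -2/5) → (-18/85, 77/170)
T5 scale by (3/2, -2): (-18/85, 77/170) → (-27/85, -77/85)
T6 translate by (-6, -6): (-27/85, -77/85) → (-537/85, -587/85)

T(p) = (-537/85, -587/85)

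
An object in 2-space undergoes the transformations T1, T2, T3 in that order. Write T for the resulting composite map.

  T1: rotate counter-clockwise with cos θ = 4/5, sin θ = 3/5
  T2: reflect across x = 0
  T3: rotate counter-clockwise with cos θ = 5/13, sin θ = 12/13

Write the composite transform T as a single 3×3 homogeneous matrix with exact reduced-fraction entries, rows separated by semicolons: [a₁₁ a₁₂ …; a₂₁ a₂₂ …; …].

T1 = [4/5 -3/5 0; 3/5 4/5 0; 0 0 1]
T2·T1 = [-4/5 3/5 0; 3/5 4/5 0; 0 0 1]
T3·…·T1 = [-56/65 -33/65 0; -33/65 56/65 0; 0 0 1]

T = [-56/65 -33/65 0; -33/65 56/65 0; 0 0 1]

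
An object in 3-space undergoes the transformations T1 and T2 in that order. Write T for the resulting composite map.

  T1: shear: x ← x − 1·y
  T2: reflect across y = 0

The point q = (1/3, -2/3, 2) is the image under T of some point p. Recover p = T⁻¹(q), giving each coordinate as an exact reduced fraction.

p = (1, 2/3, 2)

T1 = [1 -1 0 0; 0 1 0 0; 0 0 1 0; 0 0 0 1]
T2·T1 = [1 -1 0 0; 0 -1 0 0; 0 0 1 0; 0 0 0 1]
det M = -1; M⁻¹ = [1 -1 0 0; 0 -1 0 0; 0 0 1 0; 0 0 0 1]
M⁻¹ · (1/3, -2/3, 2)ᵀ = (1, 2/3, 2)ᵀ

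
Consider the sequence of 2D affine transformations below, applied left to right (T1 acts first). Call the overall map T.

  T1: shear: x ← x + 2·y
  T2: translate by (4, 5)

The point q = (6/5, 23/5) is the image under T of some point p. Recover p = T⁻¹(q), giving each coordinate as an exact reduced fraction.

T1 = [1 2 0; 0 1 0; 0 0 1]
T2·T1 = [1 2 4; 0 1 5; 0 0 1]
det M = 1; M⁻¹ = [1 -2 6; 0 1 -5; 0 0 1]
M⁻¹ · (6/5, 23/5)ᵀ = (-2, -2/5)ᵀ

p = (-2, -2/5)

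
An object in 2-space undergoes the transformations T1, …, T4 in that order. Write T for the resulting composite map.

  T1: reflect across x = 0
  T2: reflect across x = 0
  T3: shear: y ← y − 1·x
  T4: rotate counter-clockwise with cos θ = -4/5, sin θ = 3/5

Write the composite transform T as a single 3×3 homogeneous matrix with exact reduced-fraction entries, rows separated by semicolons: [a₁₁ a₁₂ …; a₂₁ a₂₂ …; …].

T1 = [-1 0 0; 0 1 0; 0 0 1]
T2·T1 = [1 0 0; 0 1 0; 0 0 1]
T3·…·T1 = [1 0 0; -1 1 0; 0 0 1]
T4·…·T1 = [-1/5 -3/5 0; 7/5 -4/5 0; 0 0 1]

T = [-1/5 -3/5 0; 7/5 -4/5 0; 0 0 1]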